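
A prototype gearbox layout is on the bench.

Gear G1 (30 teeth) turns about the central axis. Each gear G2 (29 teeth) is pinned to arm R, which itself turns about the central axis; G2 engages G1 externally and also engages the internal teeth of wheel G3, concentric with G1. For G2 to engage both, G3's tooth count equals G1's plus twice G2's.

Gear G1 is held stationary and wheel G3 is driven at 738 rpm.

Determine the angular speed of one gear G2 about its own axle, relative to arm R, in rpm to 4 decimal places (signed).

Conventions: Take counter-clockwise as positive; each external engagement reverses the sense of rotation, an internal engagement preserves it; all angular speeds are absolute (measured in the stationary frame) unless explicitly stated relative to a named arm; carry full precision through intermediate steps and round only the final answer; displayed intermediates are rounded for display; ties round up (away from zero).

class = planetary set [G3 = 30+2·29 = 88; Willis about the carrier]
normalise by the input: solve with ω_ring = 1, then scale by 738 rpm
ring teeth: 30 + 2·29 = 88
30(ω_sun−ω_arm) = −88(ω_ring−ω_arm),  ω_sun = 0, ω_ring = 1
30(0−ω_arm) = −88(1−ω_arm)  ⇒  118·ω_arm = 88  ⇒  ω_arm = 44/59
sun–planet mesh: 30·(0−44/59) = −29·(ω_p−ω_arm)  ⇒  ω_p−ω_arm = 1320/1711
scale: ω_p−ω_arm = 1320/1711 × 738 rpm = +569.3513 rpm

+569.3513 rpm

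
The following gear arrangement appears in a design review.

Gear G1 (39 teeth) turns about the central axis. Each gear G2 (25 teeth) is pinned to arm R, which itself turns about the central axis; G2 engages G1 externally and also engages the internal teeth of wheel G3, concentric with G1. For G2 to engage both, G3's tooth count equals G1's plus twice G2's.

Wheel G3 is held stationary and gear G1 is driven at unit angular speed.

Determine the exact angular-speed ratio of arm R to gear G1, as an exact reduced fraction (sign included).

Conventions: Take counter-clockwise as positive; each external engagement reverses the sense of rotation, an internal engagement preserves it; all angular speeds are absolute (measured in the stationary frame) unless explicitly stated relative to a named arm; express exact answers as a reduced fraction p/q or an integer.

topology: planetary set — G1 39T / G2 25T / G3 89T, arm = carrier (Willis)
ring teeth: 39 + 2·25 = 89
39(ω_sun−ω_arm) = −89(ω_ring−ω_arm),  ω_ring = 0, ω_sun = 1
39(1−ω_arm) = −89(0−ω_arm)  ⇒  128·ω_arm = 39  ⇒  ω_arm = 39/128
ω_out/ω_in = 39/128

39/128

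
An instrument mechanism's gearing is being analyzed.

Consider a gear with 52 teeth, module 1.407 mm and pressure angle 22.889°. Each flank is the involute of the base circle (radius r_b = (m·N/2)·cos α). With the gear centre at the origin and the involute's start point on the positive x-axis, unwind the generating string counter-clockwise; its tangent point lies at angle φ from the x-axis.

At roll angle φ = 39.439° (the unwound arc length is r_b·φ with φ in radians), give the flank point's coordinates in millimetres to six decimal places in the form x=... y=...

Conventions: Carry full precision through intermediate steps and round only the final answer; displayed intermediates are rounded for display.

class = single-mesh tooth geometry [base-circle involute, m = 1.407, 52T]
pitch radius r_p = m·N/2 = 1.407·52/2 = 36.582000
base radius r_b = r_p·cos α = 36.582000·cos 22.889° = 33.701537
roll angle φ = 39.439° = 0.68834040 rad
x = r_b·(cos φ + φ·sin φ) = 40.764501
y = r_b·(sin φ − φ·cos φ) = 3.493169

x=40.764501 y=3.493169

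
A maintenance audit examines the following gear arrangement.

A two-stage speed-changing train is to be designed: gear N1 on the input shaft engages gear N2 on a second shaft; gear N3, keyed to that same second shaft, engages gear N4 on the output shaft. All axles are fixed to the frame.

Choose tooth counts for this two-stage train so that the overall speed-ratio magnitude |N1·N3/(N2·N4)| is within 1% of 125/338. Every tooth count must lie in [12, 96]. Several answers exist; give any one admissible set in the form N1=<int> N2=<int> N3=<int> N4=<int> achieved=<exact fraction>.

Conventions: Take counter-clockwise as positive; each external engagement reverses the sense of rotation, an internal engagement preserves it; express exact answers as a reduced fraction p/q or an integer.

N1=15 N2=13 N3=25 N4=78 achieved=125/338

topology: fixed-axis compound train — 2 stages, target 125/338
target = 125/338 in lowest terms: an exact hit needs N1·N3 = k·125 and N2·N4 = k·338 for one integer k, every count in [12, 96]; additionally prefer no 1:1 stage (N1 ≠ N2, N3 ≠ N4)
k = 1…2: no 1:1-free in-range split of k·125 and k·338 into factor pairs; take k = 3
k = 3: N1·N3 = 375 = 15·25, N2·N4 = 1014 = 13·78
achieved = 15·25/(13·78) = 125/338; |achieved − target| = 0 ≤ 5/1352 ✓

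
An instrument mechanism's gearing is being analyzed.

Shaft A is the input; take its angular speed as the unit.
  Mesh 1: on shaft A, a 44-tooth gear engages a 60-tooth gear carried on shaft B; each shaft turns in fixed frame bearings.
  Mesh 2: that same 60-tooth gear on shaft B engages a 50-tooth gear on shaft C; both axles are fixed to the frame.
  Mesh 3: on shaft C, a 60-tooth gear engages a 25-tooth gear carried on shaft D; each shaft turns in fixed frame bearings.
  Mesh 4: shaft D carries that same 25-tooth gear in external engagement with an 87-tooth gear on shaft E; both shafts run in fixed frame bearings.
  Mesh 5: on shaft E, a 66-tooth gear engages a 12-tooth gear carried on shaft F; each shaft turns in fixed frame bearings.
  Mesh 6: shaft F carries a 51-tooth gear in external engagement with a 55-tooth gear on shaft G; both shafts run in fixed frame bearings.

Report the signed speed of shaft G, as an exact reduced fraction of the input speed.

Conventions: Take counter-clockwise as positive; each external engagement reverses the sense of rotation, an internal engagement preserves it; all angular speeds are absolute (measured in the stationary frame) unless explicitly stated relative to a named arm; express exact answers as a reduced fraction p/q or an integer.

6-mesh fixed-axis compound train (all bearings frame-fixed)
mesh 1 [44T→60T]: |ω|/ω_in = 1×44/60 = 11/15, sense flips to −
mesh 2 [60T→50T]: |ω|/ω_in = (11/15)×60/50 = 22/25, sense flips to +
mesh 3 [60T→25T]: |ω|/ω_in = (22/25)×60/25 = 264/125, sense flips to −
mesh 4 [25T→87T]: |ω|/ω_in = (264/125)×25/87 = 88/145, sense flips to +
mesh 5 [66T→12T]: |ω|/ω_in = (88/145)×66/12 = 484/145, sense flips to −
mesh 6 [51T→55T]: |ω|/ω_in = (484/145)×51/55 = 2244/725, sense flips to +
signed output speed (× input speed) = 2244/725

2244/725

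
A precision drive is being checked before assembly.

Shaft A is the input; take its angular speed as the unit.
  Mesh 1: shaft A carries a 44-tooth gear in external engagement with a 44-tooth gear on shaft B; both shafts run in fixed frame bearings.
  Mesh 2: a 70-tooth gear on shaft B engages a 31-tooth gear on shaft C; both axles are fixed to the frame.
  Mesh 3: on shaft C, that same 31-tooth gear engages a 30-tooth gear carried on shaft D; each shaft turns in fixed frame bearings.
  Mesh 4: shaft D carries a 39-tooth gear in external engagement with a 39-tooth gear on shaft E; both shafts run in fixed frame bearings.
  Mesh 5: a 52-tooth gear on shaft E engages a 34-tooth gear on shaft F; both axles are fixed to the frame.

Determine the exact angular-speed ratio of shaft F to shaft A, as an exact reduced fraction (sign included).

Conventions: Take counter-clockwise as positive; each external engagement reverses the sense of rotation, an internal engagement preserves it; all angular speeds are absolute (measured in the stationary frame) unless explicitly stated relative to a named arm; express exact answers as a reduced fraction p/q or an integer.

class = fixed-axis compound train [5 meshes; 5 ratios multiply, 5 sense flips]
mesh 1 [44T→44T]: running ratio 1, sense −
mesh 2 [70T→31T]: running ratio 70/31, sense +
mesh 3 [31T→30T]: running ratio 7/3, sense −
mesh 4 [39T→39T]: running ratio 7/3, sense +
mesh 5 [52T→34T]: running ratio 182/51, sense −
ω_out/ω_in = -182/51

-182/51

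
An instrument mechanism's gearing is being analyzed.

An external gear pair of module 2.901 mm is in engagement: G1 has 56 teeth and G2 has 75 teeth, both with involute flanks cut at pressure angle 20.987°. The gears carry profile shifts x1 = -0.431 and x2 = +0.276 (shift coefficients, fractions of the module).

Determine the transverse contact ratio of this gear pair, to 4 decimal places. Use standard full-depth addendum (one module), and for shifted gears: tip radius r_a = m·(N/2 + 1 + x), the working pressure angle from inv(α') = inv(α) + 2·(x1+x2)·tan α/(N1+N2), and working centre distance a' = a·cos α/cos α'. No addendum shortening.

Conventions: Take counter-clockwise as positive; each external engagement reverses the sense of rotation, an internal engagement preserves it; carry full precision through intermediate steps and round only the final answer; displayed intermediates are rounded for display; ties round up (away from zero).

1.7617

single-mesh involute tooth geometry (56T engaging 75T at module 2.901)
base radii: r_b1 = 75.839474, r_b2 = 101.570724
tip radii: r_a1 = 82.878669, r_a2 = 112.489176
inv(α') = inv(20.987°) + 2·(-0.431+0.276)·tan α/(56+75) = 0.01640372  ⇒  α' = 20.62683°
a' = a·cos α / cos α' = 190.0155·cos 20.987°/cos 20.62683° = 189.562141
action lengths: √(r_a1²−r_b1²) = 33.425260, √(r_a2²−r_b2²) = 48.344625
base pitch p_b = π·m·cos α = 8.509169
CR = (33.425260 + 48.344625 − 189.562141·sin 20.62683°)/8.509169 = 1.761740
contact ratio ≈ 1.7617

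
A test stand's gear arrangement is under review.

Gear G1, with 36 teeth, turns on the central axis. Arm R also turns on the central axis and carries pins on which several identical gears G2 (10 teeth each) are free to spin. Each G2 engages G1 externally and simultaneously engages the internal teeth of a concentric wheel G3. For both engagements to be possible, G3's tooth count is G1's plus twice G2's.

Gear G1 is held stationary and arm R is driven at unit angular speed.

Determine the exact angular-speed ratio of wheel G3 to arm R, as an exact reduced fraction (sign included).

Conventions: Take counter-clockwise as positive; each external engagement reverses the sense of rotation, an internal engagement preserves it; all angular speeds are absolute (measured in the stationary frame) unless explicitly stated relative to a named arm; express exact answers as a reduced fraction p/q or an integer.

23/14

class = planetary set [G3 = 36+2·10 = 56; Willis about the carrier]
ring teeth: 36 + 2·10 = 56
36(ω_sun−ω_arm) = −56(ω_ring−ω_arm),  ω_sun = 0, ω_arm = 1
ω_ring = 1 − (36/56)(0−1) = 23/14
ω_out/ω_in = 23/14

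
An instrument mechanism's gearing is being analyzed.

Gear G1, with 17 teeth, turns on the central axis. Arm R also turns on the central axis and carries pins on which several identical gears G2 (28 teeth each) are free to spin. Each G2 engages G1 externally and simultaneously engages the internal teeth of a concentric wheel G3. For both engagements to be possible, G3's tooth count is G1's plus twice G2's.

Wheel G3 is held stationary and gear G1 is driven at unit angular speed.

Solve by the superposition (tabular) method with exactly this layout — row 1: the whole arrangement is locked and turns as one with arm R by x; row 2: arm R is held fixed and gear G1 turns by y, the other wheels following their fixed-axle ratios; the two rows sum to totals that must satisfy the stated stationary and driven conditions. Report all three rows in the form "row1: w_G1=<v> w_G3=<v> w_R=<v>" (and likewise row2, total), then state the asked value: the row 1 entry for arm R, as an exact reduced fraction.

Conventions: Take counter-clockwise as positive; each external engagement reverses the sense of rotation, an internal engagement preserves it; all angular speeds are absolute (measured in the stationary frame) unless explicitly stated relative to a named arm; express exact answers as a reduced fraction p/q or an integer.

class = planetary set [G3 = 17+2·28 = 73; Willis about the carrier]
row 1 — lock + rotate with arm: ω_sun = ω_ring = ω_arm = x
row 2: sun turns y, ring = −(17/73)·y, arm 0
boundary: total ω_ring = x − (17/73)·y = 0 and total ω_sun = x + y = 1  ⇒  y = 73/90, x = 17/90
row 2 ring = −(17/73)·73/90 = -17/90
totals (row 1 + row 2): sun 17/90 + 73/90 = 1, ring 17/90 + (-17/90) = 0, arm 17/90 + 0 = 17/90
asked cell (row1, arm) = 17/90

row1: w_G1=17/90 w_G3=17/90 w_R=17/90
row2: w_G1=73/90 w_G3=-17/90 w_R=0
total: w_G1=1 w_G3=0 w_R=17/90
asked value: 17/90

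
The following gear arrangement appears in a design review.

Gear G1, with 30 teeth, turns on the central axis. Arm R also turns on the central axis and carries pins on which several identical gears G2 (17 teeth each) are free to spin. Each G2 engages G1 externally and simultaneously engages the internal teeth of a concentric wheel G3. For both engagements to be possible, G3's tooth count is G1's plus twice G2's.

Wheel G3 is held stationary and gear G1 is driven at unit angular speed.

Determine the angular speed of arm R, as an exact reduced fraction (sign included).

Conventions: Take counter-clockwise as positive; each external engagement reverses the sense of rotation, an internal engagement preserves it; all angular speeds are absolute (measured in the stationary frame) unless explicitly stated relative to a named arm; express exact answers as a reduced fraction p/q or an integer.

15/47

class = planetary set [G3 = 30+2·17 = 64; Willis about the carrier]
ring teeth: 30 + 2·17 = 64
30(ω_sun−ω_arm) = −64(ω_ring−ω_arm),  ω_ring = 0, ω_sun = 1
30(1−ω_arm) = −64(0−ω_arm)  ⇒  94·ω_arm = 30  ⇒  ω_arm = 15/47
exact speed ratio = 15/47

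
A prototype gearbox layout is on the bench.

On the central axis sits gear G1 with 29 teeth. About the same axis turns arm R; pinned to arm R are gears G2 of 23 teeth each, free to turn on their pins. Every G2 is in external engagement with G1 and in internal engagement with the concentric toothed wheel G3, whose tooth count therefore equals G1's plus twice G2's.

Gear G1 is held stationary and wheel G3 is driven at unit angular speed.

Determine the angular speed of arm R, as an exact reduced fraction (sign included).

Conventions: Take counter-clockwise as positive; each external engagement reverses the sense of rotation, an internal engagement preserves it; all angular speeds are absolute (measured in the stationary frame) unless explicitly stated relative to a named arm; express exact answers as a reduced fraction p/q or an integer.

75/104

planetary set (29T centre, 23T on arm, 75T internal) — Willis relation
ring teeth: 29 + 2·23 = 75
29(ω_sun−ω_arm) = −75(ω_ring−ω_arm),  ω_sun = 0, ω_ring = 1
29(0−ω_arm) = −75(1−ω_arm)  ⇒  104·ω_arm = 75  ⇒  ω_arm = 75/104
exact speed ratio = 75/104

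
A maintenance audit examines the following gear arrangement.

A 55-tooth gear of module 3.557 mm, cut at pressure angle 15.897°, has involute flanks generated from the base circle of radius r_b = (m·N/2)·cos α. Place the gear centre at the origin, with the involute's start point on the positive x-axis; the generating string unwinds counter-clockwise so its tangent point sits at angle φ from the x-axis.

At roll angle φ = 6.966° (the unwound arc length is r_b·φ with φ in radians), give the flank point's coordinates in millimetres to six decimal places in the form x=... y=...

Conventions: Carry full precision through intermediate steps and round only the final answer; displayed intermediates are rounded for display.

recognized (one wheel, involute flank): single-mesh tooth geometry, m = 3.557, N = 55
pitch radius r_p = m·N/2 = 3.557·55/2 = 97.817500
base radius r_b = r_p·cos α = 97.817500·cos 15.897° = 94.076534
roll angle φ = 6.966° = 0.12157964 rad
x = r_b·(cos φ + φ·sin φ) = 94.769267
y = r_b·(sin φ − φ·cos φ) = 0.056273

x=94.769267 y=0.056273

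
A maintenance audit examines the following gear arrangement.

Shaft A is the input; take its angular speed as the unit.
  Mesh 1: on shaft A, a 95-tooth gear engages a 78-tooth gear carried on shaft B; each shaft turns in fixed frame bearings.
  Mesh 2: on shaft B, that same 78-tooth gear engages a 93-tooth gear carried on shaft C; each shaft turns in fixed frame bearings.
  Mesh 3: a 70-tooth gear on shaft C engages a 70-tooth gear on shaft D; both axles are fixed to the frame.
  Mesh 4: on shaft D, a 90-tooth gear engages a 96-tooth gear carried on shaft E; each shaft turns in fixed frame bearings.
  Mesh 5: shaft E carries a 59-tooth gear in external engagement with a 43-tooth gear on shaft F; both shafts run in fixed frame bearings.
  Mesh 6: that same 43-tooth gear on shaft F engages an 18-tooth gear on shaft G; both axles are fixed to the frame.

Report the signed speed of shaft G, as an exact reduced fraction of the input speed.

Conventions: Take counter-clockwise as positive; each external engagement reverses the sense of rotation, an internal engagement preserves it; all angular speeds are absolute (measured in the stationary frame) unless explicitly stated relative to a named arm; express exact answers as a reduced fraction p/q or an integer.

6-mesh fixed-axis compound train (all bearings frame-fixed)
mesh 1 [95T→78T]: |ω|/ω_in = 1×95/78 = 95/78, sense flips to −
mesh 2 [78T→93T]: |ω|/ω_in = (95/78)×78/93 = 95/93, sense flips to +
mesh 3 [70T→70T]: |ω|/ω_in = (95/93)×70/70 = 95/93, sense flips to −
mesh 4 [90T→96T]: |ω|/ω_in = (95/93)×90/96 = 475/496, sense flips to +
mesh 5 [59T→43T]: |ω|/ω_in = (475/496)×59/43 = 28025/21328, sense flips to −
mesh 6 [43T→18T]: |ω|/ω_in = (28025/21328)×43/18 = 28025/8928, sense flips to +
signed output speed (× input speed) = 28025/8928

28025/8928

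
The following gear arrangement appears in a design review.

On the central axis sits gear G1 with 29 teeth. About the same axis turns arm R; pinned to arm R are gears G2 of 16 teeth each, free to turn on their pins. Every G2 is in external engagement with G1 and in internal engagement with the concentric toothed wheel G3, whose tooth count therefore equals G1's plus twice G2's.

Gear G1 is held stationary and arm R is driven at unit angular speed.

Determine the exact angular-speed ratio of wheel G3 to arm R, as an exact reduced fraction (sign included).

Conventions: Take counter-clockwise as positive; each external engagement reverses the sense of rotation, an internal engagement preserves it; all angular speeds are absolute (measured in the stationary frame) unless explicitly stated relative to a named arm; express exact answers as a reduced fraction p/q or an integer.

90/61

recognized (axles ride arm R): planetary set, 29/16/61 teeth
ring teeth: 29 + 2·16 = 61
29(ω_sun−ω_arm) = −61(ω_ring−ω_arm),  ω_sun = 0, ω_arm = 1
ω_ring = 1 − (29/61)(0−1) = 90/61
ω_out/ω_in = 90/61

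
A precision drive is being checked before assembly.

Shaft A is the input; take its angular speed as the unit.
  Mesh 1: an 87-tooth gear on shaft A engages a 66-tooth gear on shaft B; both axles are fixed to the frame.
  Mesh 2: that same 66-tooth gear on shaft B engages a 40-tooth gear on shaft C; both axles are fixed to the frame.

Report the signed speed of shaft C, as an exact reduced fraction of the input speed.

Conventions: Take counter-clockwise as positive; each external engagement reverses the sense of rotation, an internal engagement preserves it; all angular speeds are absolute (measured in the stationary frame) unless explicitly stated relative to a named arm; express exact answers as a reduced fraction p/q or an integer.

87/40

2-mesh fixed-axis compound train (all bearings frame-fixed)
mesh 1 [87T→66T]: |ω|/ω_in = 1×87/66 = 29/22, sense flips to −
mesh 2 [66T→40T]: |ω|/ω_in = (29/22)×66/40 = 87/40, sense flips to +
signed output speed (× input speed) = 87/40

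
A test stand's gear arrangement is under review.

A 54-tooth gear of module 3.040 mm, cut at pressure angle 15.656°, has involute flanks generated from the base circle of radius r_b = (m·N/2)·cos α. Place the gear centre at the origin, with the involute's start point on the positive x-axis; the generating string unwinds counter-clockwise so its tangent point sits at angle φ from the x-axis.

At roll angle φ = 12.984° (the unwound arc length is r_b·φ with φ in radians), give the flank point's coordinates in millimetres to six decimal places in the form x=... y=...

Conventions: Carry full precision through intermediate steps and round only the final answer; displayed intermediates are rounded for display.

single-mesh involute tooth geometry (54T wheel at module 3.040)
pitch radius r_p = m·N/2 = 3.040·54/2 = 82.080000
base radius r_b = r_p·cos α = 82.080000·cos 15.656° = 79.034772
roll angle φ = 12.984° = 0.22661355 rad
x = r_b·(cos φ + φ·sin φ) = 81.038156
y = r_b·(sin φ − φ·cos φ) = 0.305016

x=81.038156 y=0.305016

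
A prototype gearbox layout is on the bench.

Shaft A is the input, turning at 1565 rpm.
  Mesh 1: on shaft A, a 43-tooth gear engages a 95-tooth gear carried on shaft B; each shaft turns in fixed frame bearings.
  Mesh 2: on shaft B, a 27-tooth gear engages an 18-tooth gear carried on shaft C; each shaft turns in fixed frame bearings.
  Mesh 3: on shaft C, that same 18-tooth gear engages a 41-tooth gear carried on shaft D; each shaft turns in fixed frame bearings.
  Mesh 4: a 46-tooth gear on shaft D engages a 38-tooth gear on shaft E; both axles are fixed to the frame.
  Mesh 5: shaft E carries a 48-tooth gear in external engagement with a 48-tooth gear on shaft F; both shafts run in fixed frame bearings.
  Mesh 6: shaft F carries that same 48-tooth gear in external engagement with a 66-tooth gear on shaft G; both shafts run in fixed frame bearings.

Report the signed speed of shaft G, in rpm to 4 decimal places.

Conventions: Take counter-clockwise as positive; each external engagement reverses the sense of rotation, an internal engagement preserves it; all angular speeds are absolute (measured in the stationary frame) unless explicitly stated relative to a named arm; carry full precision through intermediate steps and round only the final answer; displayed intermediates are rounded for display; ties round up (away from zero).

+410.6867 rpm

6-mesh fixed-axis compound train (all bearings frame-fixed)
mesh 1 [43T→95T]: ω = 1565.0000×43/95 = 708.3684 rpm, sense flips to −
mesh 2 [27T→18T]: ω = 708.3684×27/18 = 1062.5526 rpm, sense flips to +
mesh 3 [18T→41T]: ω = 1062.5526×18/41 = 466.4865 rpm, sense flips to −
mesh 4 [46T→38T]: ω = 466.4865×46/38 = 564.6942 rpm, sense flips to +
mesh 5 [48T→48T]: ω = 564.6942×48/48 = 564.6942 rpm, sense flips to −
mesh 6 [48T→66T]: ω = 564.6942×48/66 = 410.6867 rpm, sense flips to +
signed output speed = +410.6867 rpm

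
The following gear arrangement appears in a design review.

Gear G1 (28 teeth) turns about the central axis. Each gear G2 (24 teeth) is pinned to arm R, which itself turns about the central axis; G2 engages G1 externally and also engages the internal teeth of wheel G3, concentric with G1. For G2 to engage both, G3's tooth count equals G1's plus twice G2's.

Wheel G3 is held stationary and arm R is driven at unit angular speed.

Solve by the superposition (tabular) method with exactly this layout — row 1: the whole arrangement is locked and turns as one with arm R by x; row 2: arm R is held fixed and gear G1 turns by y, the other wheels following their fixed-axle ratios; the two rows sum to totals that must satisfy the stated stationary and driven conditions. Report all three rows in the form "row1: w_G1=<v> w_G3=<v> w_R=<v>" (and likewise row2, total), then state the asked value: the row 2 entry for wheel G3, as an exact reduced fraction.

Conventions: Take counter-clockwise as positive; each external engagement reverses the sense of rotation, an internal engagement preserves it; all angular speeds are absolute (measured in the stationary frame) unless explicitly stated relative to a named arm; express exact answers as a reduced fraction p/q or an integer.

row1: w_G1=1 w_G3=1 w_R=1
row2: w_G1=19/7 w_G3=-1 w_R=0
total: w_G1=26/7 w_G3=0 w_R=1
asked value: -1

recognized (axles ride arm R): planetary set, 28/24/76 teeth
row 1 (train locked, turned with arm): all members turn x
superposition row 2 [arm held]: sun y, ring −(28/76)·y, arm 0
boundary: total ω_ring = x − (28/76)·y = 0 and total ω_arm = x = 1  ⇒  y = 19/7, x = 1
row 2 ring = −(28/76)·19/7 = -1
totals (row 1 + row 2): sun 1 + 19/7 = 26/7, ring 1 + (-1) = 0, arm 1 + 0 = 1
asked cell (row2, ring) = -1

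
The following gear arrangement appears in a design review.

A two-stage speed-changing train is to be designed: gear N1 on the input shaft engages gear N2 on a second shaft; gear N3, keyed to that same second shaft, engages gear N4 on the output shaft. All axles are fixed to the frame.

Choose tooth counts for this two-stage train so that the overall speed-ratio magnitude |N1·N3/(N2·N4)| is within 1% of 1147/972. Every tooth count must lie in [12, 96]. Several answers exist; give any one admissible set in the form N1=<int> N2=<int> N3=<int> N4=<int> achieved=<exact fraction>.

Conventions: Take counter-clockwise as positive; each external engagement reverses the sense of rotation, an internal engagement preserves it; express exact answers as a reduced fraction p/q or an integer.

design class (target 1147/972): fixed-axis compound train
target = 1147/972 in lowest terms: an exact hit needs N1·N3 = k·1147 and N2·N4 = k·972 for one integer k, every count in [12, 96]; additionally prefer no 1:1 stage (N1 ≠ N2, N3 ≠ N4)
k = 1: N1·N3 = 1147 = 31·37, N2·N4 = 972 = 12·81
achieved = 31·37/(12·81) = 1147/972; |achieved − target| = 0 ≤ 1147/97200 ✓

N1=31 N2=12 N3=37 N4=81 achieved=1147/972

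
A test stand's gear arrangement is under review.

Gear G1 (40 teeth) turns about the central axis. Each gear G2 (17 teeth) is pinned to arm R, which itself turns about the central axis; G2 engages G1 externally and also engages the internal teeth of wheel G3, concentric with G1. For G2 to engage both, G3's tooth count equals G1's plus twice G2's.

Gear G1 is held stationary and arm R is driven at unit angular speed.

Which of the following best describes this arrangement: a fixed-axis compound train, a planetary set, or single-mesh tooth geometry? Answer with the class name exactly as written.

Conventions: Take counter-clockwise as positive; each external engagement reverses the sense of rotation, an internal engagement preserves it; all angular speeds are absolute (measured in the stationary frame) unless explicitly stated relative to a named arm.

planetary set

planetary set (40T centre, 17T on arm, 74T internal) — Willis relation
classification: planetary set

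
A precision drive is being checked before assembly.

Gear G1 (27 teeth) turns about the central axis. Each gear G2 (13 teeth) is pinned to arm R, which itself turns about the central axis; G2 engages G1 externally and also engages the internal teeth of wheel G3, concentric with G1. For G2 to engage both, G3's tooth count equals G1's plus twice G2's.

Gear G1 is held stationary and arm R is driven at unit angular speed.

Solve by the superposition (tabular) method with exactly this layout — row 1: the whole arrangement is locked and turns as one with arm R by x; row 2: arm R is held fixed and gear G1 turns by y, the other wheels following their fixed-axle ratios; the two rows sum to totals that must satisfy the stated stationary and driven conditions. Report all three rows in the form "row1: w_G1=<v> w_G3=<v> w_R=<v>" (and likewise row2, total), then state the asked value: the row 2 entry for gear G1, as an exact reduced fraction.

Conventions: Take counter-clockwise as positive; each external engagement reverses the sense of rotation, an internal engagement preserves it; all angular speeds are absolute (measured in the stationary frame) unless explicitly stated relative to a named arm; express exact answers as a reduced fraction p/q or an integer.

class = planetary set [G3 = 27+2·13 = 53; Willis about the carrier]
row 1 — lock + rotate with arm: ω_sun = ω_ring = ω_arm = x
row 2: sun turns y, ring = −(27/53)·y, arm 0
boundary: total ω_sun = x + y = 0 and total ω_arm = x = 1  ⇒  y = -1, x = 1
row 2 ring = −(27/53)·(-1) = 27/53
totals (row 1 + row 2): sun 1 + (-1) = 0, ring 1 + 27/53 = 80/53, arm 1 + 0 = 1
asked cell (row2, sun) = -1

row1: w_G1=1 w_G3=1 w_R=1
row2: w_G1=-1 w_G3=27/53 w_R=0
total: w_G1=0 w_G3=80/53 w_R=1
asked value: -1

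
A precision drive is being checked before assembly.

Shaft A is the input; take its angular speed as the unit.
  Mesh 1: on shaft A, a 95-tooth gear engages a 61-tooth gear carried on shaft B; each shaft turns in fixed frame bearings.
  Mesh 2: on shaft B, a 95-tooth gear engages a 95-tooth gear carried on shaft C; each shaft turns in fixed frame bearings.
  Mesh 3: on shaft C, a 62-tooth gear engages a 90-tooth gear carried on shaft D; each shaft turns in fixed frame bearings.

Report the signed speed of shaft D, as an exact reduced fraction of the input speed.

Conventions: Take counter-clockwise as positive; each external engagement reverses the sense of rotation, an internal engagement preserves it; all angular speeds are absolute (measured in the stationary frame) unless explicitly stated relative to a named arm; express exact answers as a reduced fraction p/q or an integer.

3-mesh fixed-axis compound train (all bearings frame-fixed)
mesh 1 [95T→61T]: |ω|/ω_in = 1×95/61 = 95/61, sense flips to −
mesh 2 [95T→95T]: |ω|/ω_in = (95/61)×95/95 = 95/61, sense flips to +
mesh 3 [62T→90T]: |ω|/ω_in = (95/61)×62/90 = 589/549, sense flips to −
signed output speed (× input speed) = -589/549

-589/549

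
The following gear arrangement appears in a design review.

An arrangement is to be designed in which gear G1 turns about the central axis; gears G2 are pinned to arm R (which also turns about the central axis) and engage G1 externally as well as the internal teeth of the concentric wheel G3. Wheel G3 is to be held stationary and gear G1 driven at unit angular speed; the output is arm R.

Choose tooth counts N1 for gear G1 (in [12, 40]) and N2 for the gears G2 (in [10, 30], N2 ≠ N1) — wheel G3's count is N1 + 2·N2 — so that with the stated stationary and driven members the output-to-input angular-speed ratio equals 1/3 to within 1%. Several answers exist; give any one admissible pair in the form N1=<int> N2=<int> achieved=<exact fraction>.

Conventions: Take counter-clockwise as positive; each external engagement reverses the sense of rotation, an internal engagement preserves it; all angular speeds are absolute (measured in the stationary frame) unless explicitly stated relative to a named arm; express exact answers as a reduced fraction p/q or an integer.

N1=20 N2=10 achieved=1/3

topology: planetary set — design target 1/3, arm = carrier (Willis)
Willis with ω_ring = 0: ω_arm/ω_sun = N1/(N1+N3); set equal to 1/3  ⇒  N3/N1 = 1/(1/3) − 1 = 2
N3 = N1 + 2·N2  ⇒  N2/N1 = (N3/N1 − 1)/2 = (2 − 1)/2 = 1/2
smallest multiple with N1 ≥ 12 and N2 ≥ 10: k = 10  ⇒  N1 = 10·2 = 20, N2 = 10·1 = 10 (N1 ≤ 40, N2 ≤ 30, N2 ≠ N1 ✓), N3 = 20 + 2·10 = 40
check: N1/(N1+N3) with N1 = 20, N3 = 40 gives 1/3; |achieved − target| = 0 ≤ 1/300 ✓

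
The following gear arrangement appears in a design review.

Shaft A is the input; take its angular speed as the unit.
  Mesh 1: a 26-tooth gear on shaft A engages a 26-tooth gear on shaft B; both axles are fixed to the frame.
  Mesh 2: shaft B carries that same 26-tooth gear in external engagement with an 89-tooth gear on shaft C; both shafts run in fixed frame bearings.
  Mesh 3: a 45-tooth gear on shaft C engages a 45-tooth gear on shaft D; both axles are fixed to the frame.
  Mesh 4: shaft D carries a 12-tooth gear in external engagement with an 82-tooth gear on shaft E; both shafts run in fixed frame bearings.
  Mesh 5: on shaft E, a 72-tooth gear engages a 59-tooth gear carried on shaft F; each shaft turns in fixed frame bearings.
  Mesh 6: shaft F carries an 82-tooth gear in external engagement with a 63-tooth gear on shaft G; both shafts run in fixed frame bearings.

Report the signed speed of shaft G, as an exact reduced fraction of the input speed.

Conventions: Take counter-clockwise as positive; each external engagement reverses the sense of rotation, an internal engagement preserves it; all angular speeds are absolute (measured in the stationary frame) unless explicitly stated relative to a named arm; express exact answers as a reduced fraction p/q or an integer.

2496/36757

6-mesh fixed-axis compound train (all bearings frame-fixed)
mesh 1 [26T→26T]: |ω|/ω_in = 1×26/26 = 1, sense flips to −
mesh 2 [26T→89T]: |ω|/ω_in = 1×26/89 = 26/89, sense flips to +
mesh 3 [45T→45T]: |ω|/ω_in = (26/89)×45/45 = 26/89, sense flips to −
mesh 4 [12T→82T]: |ω|/ω_in = (26/89)×12/82 = 156/3649, sense flips to +
mesh 5 [72T→59T]: |ω|/ω_in = (156/3649)×72/59 = 11232/215291, sense flips to −
mesh 6 [82T→63T]: |ω|/ω_in = (11232/215291)×82/63 = 2496/36757, sense flips to +
signed output speed (× input speed) = 2496/36757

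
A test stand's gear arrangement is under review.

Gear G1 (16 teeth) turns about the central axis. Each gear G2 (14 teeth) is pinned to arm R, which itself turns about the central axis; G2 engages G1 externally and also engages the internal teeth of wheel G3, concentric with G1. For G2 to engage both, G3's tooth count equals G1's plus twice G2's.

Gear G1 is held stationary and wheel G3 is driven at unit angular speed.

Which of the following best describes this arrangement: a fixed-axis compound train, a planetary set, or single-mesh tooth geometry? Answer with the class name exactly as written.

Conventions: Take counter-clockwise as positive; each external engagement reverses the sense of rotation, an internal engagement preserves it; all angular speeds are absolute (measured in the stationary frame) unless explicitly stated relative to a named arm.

planetary set

recognized (axles ride arm R): planetary set, 16/14/44 teeth
classification: planetary set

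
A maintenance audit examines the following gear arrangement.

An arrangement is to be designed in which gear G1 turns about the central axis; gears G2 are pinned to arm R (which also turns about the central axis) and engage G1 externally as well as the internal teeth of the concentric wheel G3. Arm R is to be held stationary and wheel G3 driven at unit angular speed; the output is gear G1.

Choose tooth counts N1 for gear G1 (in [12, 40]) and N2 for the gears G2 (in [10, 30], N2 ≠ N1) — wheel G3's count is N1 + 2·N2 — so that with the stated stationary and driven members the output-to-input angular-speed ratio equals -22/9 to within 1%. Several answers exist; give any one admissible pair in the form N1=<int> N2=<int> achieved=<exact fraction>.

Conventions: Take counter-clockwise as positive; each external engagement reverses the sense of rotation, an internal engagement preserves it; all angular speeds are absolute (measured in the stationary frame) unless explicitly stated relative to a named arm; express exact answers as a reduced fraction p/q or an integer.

topology: planetary set — design target -22/9, arm = carrier (Willis)
Willis with ω_arm = 0: ω_sun/ω_ring = −N3/N1; set equal to -22/9  ⇒  N3/N1 = −(-22/9) = 22/9
N3 = N1 + 2·N2  ⇒  N2/N1 = (N3/N1 − 1)/2 = (22/9 − 1)/2 = 13/18
smallest multiple with N1 ≥ 12 and N2 ≥ 10: k = 1  ⇒  N1 = 1·18 = 18, N2 = 1·13 = 13 (N1 ≤ 40, N2 ≤ 30, N2 ≠ N1 ✓), N3 = 18 + 2·13 = 44
check: −N3/N1 with N1 = 18, N3 = 44 gives -22/9; |achieved − target| = 0 ≤ 11/450 ✓

N1=18 N2=13 achieved=-22/9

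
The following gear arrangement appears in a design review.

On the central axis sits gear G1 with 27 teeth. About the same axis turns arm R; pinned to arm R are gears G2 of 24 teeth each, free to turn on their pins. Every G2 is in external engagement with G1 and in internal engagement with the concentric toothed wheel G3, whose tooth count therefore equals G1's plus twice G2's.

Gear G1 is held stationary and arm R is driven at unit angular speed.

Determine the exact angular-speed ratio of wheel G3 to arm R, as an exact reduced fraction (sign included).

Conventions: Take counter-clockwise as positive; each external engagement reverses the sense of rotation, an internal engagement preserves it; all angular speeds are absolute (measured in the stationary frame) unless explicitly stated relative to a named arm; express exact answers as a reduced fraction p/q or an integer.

34/25

planetary set (27T centre, 24T on arm, 75T internal) — Willis relation
ring teeth: 27 + 2·24 = 75
27(ω_sun−ω_arm) = −75(ω_ring−ω_arm),  ω_sun = 0, ω_arm = 1
ω_ring = 1 − (27/75)(0−1) = 34/25
ω_out/ω_in = 34/25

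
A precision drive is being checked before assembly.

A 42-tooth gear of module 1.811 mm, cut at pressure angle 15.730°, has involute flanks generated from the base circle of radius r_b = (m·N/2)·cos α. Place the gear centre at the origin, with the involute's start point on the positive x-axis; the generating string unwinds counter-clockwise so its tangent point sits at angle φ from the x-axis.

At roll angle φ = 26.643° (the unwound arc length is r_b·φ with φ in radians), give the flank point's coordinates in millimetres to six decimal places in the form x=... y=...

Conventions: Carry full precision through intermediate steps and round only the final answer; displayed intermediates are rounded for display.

x=40.353125 y=1.200608

topology: single-mesh involute geometry — m = 1.811, N = 42
pitch radius r_p = m·N/2 = 1.811·42/2 = 38.031000
base radius r_b = r_p·cos α = 38.031000·cos 15.730° = 36.606736
roll angle φ = 26.643° = 0.46500807 rad
x = r_b·(cos φ + φ·sin φ) = 40.353125
y = r_b·(sin φ − φ·cos φ) = 1.200608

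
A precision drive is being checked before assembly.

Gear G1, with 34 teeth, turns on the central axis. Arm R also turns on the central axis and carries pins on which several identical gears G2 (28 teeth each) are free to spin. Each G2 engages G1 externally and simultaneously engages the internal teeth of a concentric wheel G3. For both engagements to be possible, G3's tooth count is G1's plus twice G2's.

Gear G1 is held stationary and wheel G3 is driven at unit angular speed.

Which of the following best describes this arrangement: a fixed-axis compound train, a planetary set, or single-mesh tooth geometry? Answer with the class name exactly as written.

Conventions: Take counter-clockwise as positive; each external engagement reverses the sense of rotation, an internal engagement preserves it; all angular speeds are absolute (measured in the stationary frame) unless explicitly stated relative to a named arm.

class = planetary set [G3 = 34+2·28 = 90; Willis about the carrier]
classification: planetary set

planetary set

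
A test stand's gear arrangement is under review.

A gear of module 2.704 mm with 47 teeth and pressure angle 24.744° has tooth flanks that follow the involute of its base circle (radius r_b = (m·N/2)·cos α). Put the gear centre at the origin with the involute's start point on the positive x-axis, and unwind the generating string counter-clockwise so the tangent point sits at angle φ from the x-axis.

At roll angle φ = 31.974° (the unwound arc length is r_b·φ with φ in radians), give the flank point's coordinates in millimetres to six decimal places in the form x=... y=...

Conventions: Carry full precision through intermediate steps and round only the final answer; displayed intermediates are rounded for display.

x=66.008277 y=3.240157

single-mesh involute tooth geometry (47T wheel at module 2.704)
pitch radius r_p = m·N/2 = 2.704·47/2 = 63.544000
base radius r_b = r_p·cos α = 63.544000·cos 24.744° = 57.709835
roll angle φ = 31.974° = 0.55805158 rad
x = r_b·(cos φ + φ·sin φ) = 66.008277
y = r_b·(sin φ − φ·cos φ) = 3.240157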